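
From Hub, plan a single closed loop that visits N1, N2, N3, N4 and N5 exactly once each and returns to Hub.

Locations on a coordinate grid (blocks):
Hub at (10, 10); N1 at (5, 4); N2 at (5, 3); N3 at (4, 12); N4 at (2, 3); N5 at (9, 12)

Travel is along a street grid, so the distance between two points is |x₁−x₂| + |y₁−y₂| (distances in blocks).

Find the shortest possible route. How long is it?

Minimum total distance: 34 blocks.

There are 60 distinct closed tours to check (reversals are equivalent).
Hub → N1 → N2 → N3 → N4 → N5 → Hub: 11+1+10+11+16+3 = 52
Hub → N1 → N2 → N3 → N5 → N4 → Hub: 11+1+10+5+16+15 = 58
Hub → N1 → N2 → N4 → N3 → N5 → Hub: 11+1+3+11+5+3 = 34
Hub → N1 → N2 → N4 → N5 → N3 → Hub: 11+1+3+16+5+8 = 44
Hub → N1 → N2 → N5 → N3 → N4 → Hub: 11+1+13+5+11+15 = 56
Hub → N1 → N2 → N5 → N4 → N3 → Hub: 11+1+13+16+11+8 = 60
Hub → N1 → N3 → N2 → N4 → N5 → Hub: 11+9+10+3+16+3 = 52
Hub → N1 → N3 → N2 → N5 → N4 → Hub: 11+9+10+13+16+15 = 74
Hub → N1 → N3 → N4 → N2 → N5 → Hub: 11+9+11+3+13+3 = 50
Hub → N1 → N3 → N4 → N5 → N2 → Hub: 11+9+11+16+13+12 = 72
Hub → N1 → N3 → N5 → N2 → N4 → Hub: 11+9+5+13+3+15 = 56
Hub → N1 → N3 → N5 → N4 → N2 → Hub: 11+9+5+16+3+12 = 56
Hub → N1 → N4 → N2 → N3 → N5 → Hub: 11+4+3+10+5+3 = 36
Hub → N1 → N4 → N2 → N5 → N3 → Hub: 11+4+3+13+5+8 = 44
… (46 more)
The minimum is 34.
One optimal route: Hub → N1 → N2 → N4 → N3 → N5 → Hub (or its reverse).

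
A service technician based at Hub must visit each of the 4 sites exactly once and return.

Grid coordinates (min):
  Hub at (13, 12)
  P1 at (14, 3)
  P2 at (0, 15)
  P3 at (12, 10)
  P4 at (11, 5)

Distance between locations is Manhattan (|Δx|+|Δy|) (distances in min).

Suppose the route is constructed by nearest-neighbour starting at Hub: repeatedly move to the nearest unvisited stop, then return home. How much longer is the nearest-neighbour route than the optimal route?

From Hub: P3=3, P4=9, P1=10, P2=16 → choose P3 (3).
From P3: P4=6, P1=9, P2=17 → choose P4 (6).
From P4: P1=5, P2=21 → choose P1 (5).
From P1: P2=26 → choose P2 (26).
NN route Hub → P3 → P4 → P1 → P2 → Hub costs 56.
Optimal: Hub → P1 → P4 → P3 → P2 → Hub costs 54 (by enumerating all 12 distinct tours).
Excess = 56 − 54 = 2.

The nearest-neighbour route is 2 min longer than optimal.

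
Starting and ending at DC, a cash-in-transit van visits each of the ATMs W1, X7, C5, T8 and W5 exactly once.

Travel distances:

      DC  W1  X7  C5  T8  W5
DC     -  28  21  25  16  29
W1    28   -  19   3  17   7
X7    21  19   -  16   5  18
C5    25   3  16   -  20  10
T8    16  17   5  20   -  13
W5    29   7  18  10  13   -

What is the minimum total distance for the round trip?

DC→W1→X7→C5→T8→W5→DC: 28+19+16+20+13+29 = 125
DC→W1→X7→C5→W5→T8→DC: 28+19+16+10+13+16 = 102
DC→W1→X7→T8→C5→W5→DC: 28+19+5+20+10+29 = 111
DC→W1→X7→T8→W5→C5→DC: 28+19+5+13+10+25 = 100
DC→W1→X7→W5→C5→T8→DC: 28+19+18+10+20+16 = 111
DC→W1→X7→W5→T8→C5→DC: 28+19+18+13+20+25 = 123
DC→W1→C5→X7→T8→W5→DC: 28+3+16+5+13+29 = 94
DC→W1→C5→X7→W5→T8→DC: 28+3+16+18+13+16 = 94
DC→W1→C5→T8→X7→W5→DC: 28+3+20+5+18+29 = 103
DC→W1→C5→T8→W5→X7→DC: 28+3+20+13+18+21 = 103
DC→W1→C5→W5→X7→T8→DC: 28+3+10+18+5+16 = 80
DC→W1→C5→W5→T8→X7→DC: 28+3+10+13+5+21 = 80
DC→W1→T8→X7→C5→W5→DC: 28+17+5+16+10+29 = 105
DC→W1→T8→X7→W5→C5→DC: 28+17+5+18+10+25 = 103
… (46 more)
DC→X7→T8→W5→W1→C5→DC: 21+5+13+7+3+25 = 74  ← best
The minimum is 74.
One optimal route: DC → X7 → T8 → W5 → W1 → C5 → DC (or its reverse).

Shortest round trip = 74.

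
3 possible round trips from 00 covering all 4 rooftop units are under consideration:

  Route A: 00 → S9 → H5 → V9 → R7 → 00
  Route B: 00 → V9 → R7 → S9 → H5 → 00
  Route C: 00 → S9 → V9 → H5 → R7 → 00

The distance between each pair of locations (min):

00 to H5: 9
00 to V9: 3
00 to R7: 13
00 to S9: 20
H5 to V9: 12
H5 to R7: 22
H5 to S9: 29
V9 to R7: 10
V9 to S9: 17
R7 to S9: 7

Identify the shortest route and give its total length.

Route A: 20 + 29 + 12 + 10 + 13 = 84
Route B: 3 + 10 + 7 + 29 + 9 = 58
Route C: 20 + 17 + 12 + 22 + 13 = 84

58 min — Route B is the shortest.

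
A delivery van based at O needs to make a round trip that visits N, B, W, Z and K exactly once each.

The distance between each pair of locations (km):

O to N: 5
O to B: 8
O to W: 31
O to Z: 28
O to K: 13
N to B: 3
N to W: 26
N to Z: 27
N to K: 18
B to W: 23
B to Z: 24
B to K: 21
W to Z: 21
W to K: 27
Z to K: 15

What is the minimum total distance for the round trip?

With 5 stops there are 5!/2 = 60 distinct round trips (a route and its reverse cost the same).
O → N → B → W → Z → K → O: 5+3+23+21+15+13 = 80
O → N → B → W → K → Z → O: 5+3+23+27+15+28 = 101
O → N → B → Z → W → K → O: 5+3+24+21+27+13 = 93
O → N → B → Z → K → W → O: 5+3+24+15+27+31 = 105
O → N → B → K → W → Z → O: 5+3+21+27+21+28 = 105
O → N → B → K → Z → W → O: 5+3+21+15+21+31 = 96
O → N → W → B → Z → K → O: 5+26+23+24+15+13 = 106
O → N → W → B → K → Z → O: 5+26+23+21+15+28 = 118
O → N → W → Z → B → K → O: 5+26+21+24+21+13 = 110
O → N → W → Z → K → B → O: 5+26+21+15+21+8 = 96
O → N → W → K → B → Z → O: 5+26+27+21+24+28 = 131
O → N → W → K → Z → B → O: 5+26+27+15+24+8 = 105
O → N → Z → B → W → K → O: 5+27+24+23+27+13 = 119
O → N → Z → B → K → W → O: 5+27+24+21+27+31 = 135
… (46 more)
The minimum is 80.
One optimal route: O → N → B → W → Z → K → O (or its reverse).

Minimum total distance: 80 km.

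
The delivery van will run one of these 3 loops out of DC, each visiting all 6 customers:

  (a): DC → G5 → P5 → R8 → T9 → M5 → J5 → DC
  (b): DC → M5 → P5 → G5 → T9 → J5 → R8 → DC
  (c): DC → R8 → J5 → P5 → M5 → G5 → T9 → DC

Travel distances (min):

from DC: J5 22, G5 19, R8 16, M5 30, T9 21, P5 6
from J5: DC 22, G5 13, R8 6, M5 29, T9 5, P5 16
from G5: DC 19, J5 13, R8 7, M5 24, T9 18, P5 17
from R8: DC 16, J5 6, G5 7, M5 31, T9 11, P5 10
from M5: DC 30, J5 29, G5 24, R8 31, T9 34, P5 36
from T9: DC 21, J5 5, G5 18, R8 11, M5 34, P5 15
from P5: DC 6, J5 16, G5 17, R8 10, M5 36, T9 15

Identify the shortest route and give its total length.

(a): 19 + 17 + 10 + 11 + 34 + 29 + 22 = 142
(b): 30 + 36 + 17 + 18 + 5 + 6 + 16 = 128
(c): 16 + 6 + 16 + 36 + 24 + 18 + 21 = 137

Shortest is (b), total 128 min.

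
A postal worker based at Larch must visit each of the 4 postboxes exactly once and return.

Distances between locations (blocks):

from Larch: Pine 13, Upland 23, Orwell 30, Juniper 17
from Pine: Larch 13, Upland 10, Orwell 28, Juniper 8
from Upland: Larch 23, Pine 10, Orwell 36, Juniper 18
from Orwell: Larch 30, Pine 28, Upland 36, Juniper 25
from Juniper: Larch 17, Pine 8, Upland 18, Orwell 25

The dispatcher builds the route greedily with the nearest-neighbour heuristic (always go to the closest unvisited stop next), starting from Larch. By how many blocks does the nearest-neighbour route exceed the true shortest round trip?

The nearest-neighbour route is 9 blocks longer than optimal.

Larch: Pine=13, Juniper=17, Upland=23, Orwell=30 ⇒ Pine
Pine: Juniper=8, Upland=10, Orwell=28 ⇒ Juniper
Juniper: Upland=18, Orwell=25 ⇒ Upland
Upland: Orwell=36 ⇒ Orwell
NN route Larch → Pine → Juniper → Upland → Orwell → Larch costs 105.
Optimal: Larch → Pine → Upland → Juniper → Orwell → Larch costs 96 (by enumerating all 12 distinct tours).
Excess = 105 − 96 = 9.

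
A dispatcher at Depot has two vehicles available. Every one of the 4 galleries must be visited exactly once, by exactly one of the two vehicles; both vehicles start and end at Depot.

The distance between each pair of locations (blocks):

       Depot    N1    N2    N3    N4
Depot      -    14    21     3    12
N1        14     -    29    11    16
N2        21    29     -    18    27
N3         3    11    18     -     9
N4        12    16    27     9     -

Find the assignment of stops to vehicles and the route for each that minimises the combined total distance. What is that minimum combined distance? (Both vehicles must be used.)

Minimum combined distance: 84 blocks.

Try each way of splitting the stops between the two vehicles (each non-empty) and, for each split, find the best tour for each vehicle:
  {N1} + {N2, N3, N4}: 28 + 60 = 88
  {N2} + {N1, N3, N4}: 42 + 42 = 84
  {N1, N2} + {N3, N4}: 64 + 24 = 88
  {N3} + {N1, N2, N4}: 6 + 78 = 84
  {N1, N3} + {N2, N4}: 28 + 60 = 88
  {N2, N3} + {N1, N4}: 42 + 42 = 84
  … (7 splits in total)
Best: vehicle 1 Depot → N2 → Depot = 42; vehicle 2 Depot → N1 → N4 → N3 → Depot = 42; combined 84.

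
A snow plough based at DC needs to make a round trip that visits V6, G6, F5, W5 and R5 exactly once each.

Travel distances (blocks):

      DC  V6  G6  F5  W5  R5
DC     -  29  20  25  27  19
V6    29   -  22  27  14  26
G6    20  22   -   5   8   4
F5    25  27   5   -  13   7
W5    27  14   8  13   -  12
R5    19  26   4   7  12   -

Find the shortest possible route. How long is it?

Minimum total distance: 82 blocks.

There are 60 distinct closed tours to check (reversals are equivalent).
DC → V6 → G6 → F5 → W5 → R5 → DC: 29+22+5+13+12+19 = 100
DC → V6 → G6 → F5 → R5 → W5 → DC: 29+22+5+7+12+27 = 102
DC → V6 → G6 → W5 → F5 → R5 → DC: 29+22+8+13+7+19 = 98
DC → V6 → G6 → W5 → R5 → F5 → DC: 29+22+8+12+7+25 = 103
DC → V6 → G6 → R5 → F5 → W5 → DC: 29+22+4+7+13+27 = 102
DC → V6 → G6 → R5 → W5 → F5 → DC: 29+22+4+12+13+25 = 105
DC → V6 → F5 → G6 → W5 → R5 → DC: 29+27+5+8+12+19 = 100
DC → V6 → F5 → G6 → R5 → W5 → DC: 29+27+5+4+12+27 = 104
DC → V6 → F5 → W5 → G6 → R5 → DC: 29+27+13+8+4+19 = 100
DC → V6 → F5 → W5 → R5 → G6 → DC: 29+27+13+12+4+20 = 105
DC → V6 → F5 → R5 → G6 → W5 → DC: 29+27+7+4+8+27 = 102
DC → V6 → F5 → R5 → W5 → G6 → DC: 29+27+7+12+8+20 = 103
DC → V6 → W5 → G6 → F5 → R5 → DC: 29+14+8+5+7+19 = 82
DC → V6 → W5 → G6 → R5 → F5 → DC: 29+14+8+4+7+25 = 87
… (46 more)
The minimum is 82.
One optimal route: DC → V6 → W5 → G6 → F5 → R5 → DC (or its reverse).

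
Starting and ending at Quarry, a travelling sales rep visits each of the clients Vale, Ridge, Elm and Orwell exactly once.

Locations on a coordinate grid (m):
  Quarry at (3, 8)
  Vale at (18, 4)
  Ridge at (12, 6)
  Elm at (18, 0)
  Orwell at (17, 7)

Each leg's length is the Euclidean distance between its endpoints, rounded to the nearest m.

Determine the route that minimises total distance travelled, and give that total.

There are 12 distinct closed tours to check (reversals are equivalent).
Quarry → Vale → Ridge → Elm → Orwell → Quarry: 16+6+8+7+14 = 51
Quarry → Vale → Ridge → Orwell → Elm → Quarry: 16+6+5+7+17 = 51
Quarry → Vale → Elm → Ridge → Orwell → Quarry: 16+4+8+5+14 = 47
Quarry → Vale → Elm → Orwell → Ridge → Quarry: 16+4+7+5+9 = 41
Quarry → Vale → Orwell → Ridge → Elm → Quarry: 16+3+5+8+17 = 49
Quarry → Vale → Orwell → Elm → Ridge → Quarry: 16+3+7+8+9 = 43
Quarry → Ridge → Vale → Elm → Orwell → Quarry: 9+6+4+7+14 = 40
Quarry → Ridge → Vale → Orwell → Elm → Quarry: 9+6+3+7+17 = 42
Quarry → Ridge → Elm → Vale → Orwell → Quarry: 9+8+4+3+14 = 38
Quarry → Ridge → Orwell → Vale → Elm → Quarry: 9+5+3+4+17 = 38
Quarry → Elm → Vale → Ridge → Orwell → Quarry: 17+4+6+5+14 = 46
Quarry → Elm → Ridge → Vale → Orwell → Quarry: 17+8+6+3+14 = 48
The minimum is 38.
One optimal route: Quarry → Ridge → Elm → Vale → Orwell → Quarry (or its reverse).

Minimum total distance: 38 m.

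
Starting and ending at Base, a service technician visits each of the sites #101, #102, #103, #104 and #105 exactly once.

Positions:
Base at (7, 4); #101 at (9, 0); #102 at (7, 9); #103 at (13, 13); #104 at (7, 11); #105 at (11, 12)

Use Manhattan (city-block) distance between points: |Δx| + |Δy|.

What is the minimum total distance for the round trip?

Base→#101→#102→#103→#104→#105→Base: 6+11+10+8+5+12 = 52
Base→#101→#102→#103→#105→#104→Base: 6+11+10+3+5+7 = 42
Base→#101→#102→#104→#103→#105→Base: 6+11+2+8+3+12 = 42
Base→#101→#102→#104→#105→#103→Base: 6+11+2+5+3+15 = 42
Base→#101→#102→#105→#103→#104→Base: 6+11+7+3+8+7 = 42
Base→#101→#102→#105→#104→#103→Base: 6+11+7+5+8+15 = 52
Base→#101→#103→#102→#104→#105→Base: 6+17+10+2+5+12 = 52
Base→#101→#103→#102→#105→#104→Base: 6+17+10+7+5+7 = 52
Base→#101→#103→#104→#102→#105→Base: 6+17+8+2+7+12 = 52
Base→#101→#103→#104→#105→#102→Base: 6+17+8+5+7+5 = 48
Base→#101→#103→#105→#102→#104→Base: 6+17+3+7+2+7 = 42
Base→#101→#103→#105→#104→#102→Base: 6+17+3+5+2+5 = 38
Base→#101→#104→#102→#103→#105→Base: 6+13+2+10+3+12 = 46
Base→#101→#104→#102→#105→#103→Base: 6+13+2+7+3+15 = 46
… (46 more)
The minimum is 38.
One optimal route: Base → #101 → #103 → #105 → #104 → #102 → Base (or its reverse).

Shortest round trip = 38.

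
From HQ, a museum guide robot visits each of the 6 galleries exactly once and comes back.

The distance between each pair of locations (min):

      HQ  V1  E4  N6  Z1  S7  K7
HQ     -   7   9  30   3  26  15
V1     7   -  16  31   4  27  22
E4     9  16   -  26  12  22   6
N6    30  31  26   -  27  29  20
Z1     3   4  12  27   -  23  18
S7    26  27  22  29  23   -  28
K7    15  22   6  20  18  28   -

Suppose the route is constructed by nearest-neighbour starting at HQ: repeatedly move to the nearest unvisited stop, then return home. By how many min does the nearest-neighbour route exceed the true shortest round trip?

Excess over optimum: 6 min.

From HQ: Z1=3, V1=7, E4=9, K7=15, S7=26, N6=30 → choose Z1 (3).
From Z1: V1=4, E4=12, K7=18, S7=23, N6=27 → choose V1 (4).
From V1: E4=16, K7=22, S7=27, N6=31 → choose E4 (16).
From E4: K7=6, S7=22, N6=26 → choose K7 (6).
From K7: N6=20, S7=28 → choose N6 (20).
From N6: S7=29 → choose S7 (29).
NN route HQ → Z1 → V1 → E4 → K7 → N6 → S7 → HQ costs 104.
Optimal: HQ → V1 → Z1 → S7 → N6 → K7 → E4 → HQ costs 98 (by enumerating all 360 distinct tours).
Excess = 104 − 98 = 6.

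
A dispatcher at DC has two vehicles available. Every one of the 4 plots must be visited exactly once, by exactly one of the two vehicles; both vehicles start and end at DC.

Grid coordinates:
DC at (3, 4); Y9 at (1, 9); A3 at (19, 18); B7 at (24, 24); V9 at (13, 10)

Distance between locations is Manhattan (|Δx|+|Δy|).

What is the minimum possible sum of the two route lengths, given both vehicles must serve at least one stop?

96 — the smallest possible combined total.

There are 2^3 − 1 = 7 ways to divide the 4 stops into two non-empty groups. For each, the best each vehicle can do is its own shortest tour through its group:
  {Y9} + {A3, B7, V9}: 14 + 82 = 96
  {A3} + {Y9, B7, V9}: 60 + 86 = 146
  {Y9, A3} + {B7, V9}: 64 + 82 = 146
  {B7} + {Y9, A3, V9}: 82 + 64 = 146
  {Y9, B7} + {A3, V9}: 86 + 60 = 146
  {A3, B7} + {Y9, V9}: 82 + 36 = 118
  … (7 splits in total)
Best: vehicle 1 DC → Y9 → DC = 14; vehicle 2 DC → A3 → B7 → V9 → DC = 82; combined 96.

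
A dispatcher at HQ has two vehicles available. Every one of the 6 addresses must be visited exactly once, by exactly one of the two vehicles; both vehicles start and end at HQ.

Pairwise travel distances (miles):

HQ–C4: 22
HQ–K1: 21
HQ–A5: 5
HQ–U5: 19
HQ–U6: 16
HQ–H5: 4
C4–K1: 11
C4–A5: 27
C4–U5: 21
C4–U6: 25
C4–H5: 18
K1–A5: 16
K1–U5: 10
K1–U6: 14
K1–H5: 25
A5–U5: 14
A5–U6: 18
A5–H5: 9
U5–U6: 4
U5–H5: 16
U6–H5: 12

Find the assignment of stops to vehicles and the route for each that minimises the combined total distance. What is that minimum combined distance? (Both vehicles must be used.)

Check every non-empty split of the stops between the two vehicles; for each half take its own optimal tour:
  {C4} + {K1, A5, U5, U6, H5}: 44 + 51 = 95
  {K1} + {C4, A5, U5, U6, H5}: 42 + 70 = 112
  {C4, K1} + {A5, U5, U6, H5}: 54 + 39 = 93
  {A5} + {C4, K1, U5, U6, H5}: 10 + 63 = 73
  {C4, A5} + {K1, U5, U6, H5}: 54 + 51 = 105
  {K1, A5} + {C4, U5, U6, H5}: 42 + 63 = 105
  … (31 splits in total)
Best: vehicle 1 HQ → A5 → HQ = 10; vehicle 2 HQ → C4 → K1 → U5 → U6 → H5 → HQ = 63; combined 73.

73 miles — the smallest possible combined total.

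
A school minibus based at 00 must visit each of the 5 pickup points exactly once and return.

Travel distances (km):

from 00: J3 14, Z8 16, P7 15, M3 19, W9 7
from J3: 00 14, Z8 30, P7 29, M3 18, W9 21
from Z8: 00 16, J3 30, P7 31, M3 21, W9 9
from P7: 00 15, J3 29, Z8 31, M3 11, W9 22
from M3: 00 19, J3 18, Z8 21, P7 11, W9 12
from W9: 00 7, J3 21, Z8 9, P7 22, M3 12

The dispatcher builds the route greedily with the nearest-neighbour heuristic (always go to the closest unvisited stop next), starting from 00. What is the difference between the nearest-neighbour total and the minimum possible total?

From 00: W9=7, J3=14, P7=15, Z8=16, M3=19 → choose W9 (7).
From W9: Z8=9, M3=12, J3=21, P7=22 → choose Z8 (9).
From Z8: M3=21, J3=30, P7=31 → choose M3 (21).
From M3: P7=11, J3=18 → choose P7 (11).
From P7: J3=29 → choose J3 (29).
NN route 00 → W9 → Z8 → M3 → P7 → J3 → 00 costs 91.
Optimal: 00 → J3 → M3 → P7 → Z8 → W9 → 00 costs 90 (by enumerating all 60 distinct tours).
Excess = 91 − 90 = 1.

Excess over optimum: 1 km.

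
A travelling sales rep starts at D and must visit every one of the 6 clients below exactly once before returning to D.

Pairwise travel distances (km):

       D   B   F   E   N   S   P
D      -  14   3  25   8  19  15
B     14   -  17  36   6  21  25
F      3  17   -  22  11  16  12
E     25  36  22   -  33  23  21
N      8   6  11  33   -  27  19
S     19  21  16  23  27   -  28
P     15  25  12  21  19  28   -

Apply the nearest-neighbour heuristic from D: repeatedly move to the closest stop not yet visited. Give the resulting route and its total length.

D → [F:3 / N:8 / B:14 / P:15 / S:19 / E:25] → F (3)
F → [N:11 / P:12 / S:16 / B:17 / E:22] → N (11)
N → [B:6 / P:19 / S:27 / E:33] → B (6)
B → [S:21 / P:25 / E:36] → S (21)
S → [E:23 / P:28] → E (23)
E → [P:21] → P (21)
Return P→D: 15.
Total = 3 + 11 + 6 + 21 + 23 + 21 + 15 = 100.

100 km along D → F → N → B → S → E → P → D.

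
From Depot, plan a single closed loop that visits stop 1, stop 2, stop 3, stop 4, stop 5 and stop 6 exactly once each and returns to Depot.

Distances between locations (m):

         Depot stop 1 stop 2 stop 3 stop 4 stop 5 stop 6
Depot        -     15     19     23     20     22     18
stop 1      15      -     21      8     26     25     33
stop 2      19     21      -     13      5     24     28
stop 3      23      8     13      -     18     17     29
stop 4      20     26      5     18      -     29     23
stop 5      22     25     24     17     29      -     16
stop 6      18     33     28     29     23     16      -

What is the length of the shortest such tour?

Depot→stop 1→stop 2→stop 3→stop 4→stop 5→stop 6→Depot: 15+21+13+18+29+16+18 = 130
Depot→stop 1→stop 2→stop 3→stop 4→stop 6→stop 5→Depot: 15+21+13+18+23+16+22 = 128
Depot→stop 1→stop 2→stop 3→stop 5→stop 4→stop 6→Depot: 15+21+13+17+29+23+18 = 136
Depot→stop 1→stop 2→stop 3→stop 5→stop 6→stop 4→Depot: 15+21+13+17+16+23+20 = 125
Depot→stop 1→stop 2→stop 3→stop 6→stop 4→stop 5→Depot: 15+21+13+29+23+29+22 = 152
Depot→stop 1→stop 2→stop 3→stop 6→stop 5→stop 4→Depot: 15+21+13+29+16+29+20 = 143
Depot→stop 1→stop 2→stop 4→stop 3→stop 5→stop 6→Depot: 15+21+5+18+17+16+18 = 110
Depot→stop 1→stop 2→stop 4→stop 3→stop 6→stop 5→Depot: 15+21+5+18+29+16+22 = 126
… (352 more)
Depot→stop 1→stop 3→stop 2→stop 4→stop 6→stop 5→Depot: 15+8+13+5+23+16+22 = 102  ← best
The minimum is 102.
One optimal route: Depot → stop 1 → stop 3 → stop 2 → stop 4 → stop 6 → stop 5 → Depot (or its reverse).

102 m — the shortest possible round trip.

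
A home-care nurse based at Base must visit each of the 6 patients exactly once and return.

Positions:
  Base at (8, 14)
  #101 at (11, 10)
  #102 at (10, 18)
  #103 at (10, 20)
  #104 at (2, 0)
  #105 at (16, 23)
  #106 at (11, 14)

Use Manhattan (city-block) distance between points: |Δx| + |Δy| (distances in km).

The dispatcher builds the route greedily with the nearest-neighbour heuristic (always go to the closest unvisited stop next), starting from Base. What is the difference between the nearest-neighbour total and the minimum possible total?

Base: #106=3, #102=6, #101=7, #103=8, #105=17, #104=20 ⇒ #106
#106: #101=4, #102=5, #103=7, #105=14, #104=23 ⇒ #101
#101: #102=9, #103=11, #105=18, #104=19 ⇒ #102
#102: #103=2, #105=11, #104=26 ⇒ #103
#103: #105=9, #104=28 ⇒ #105
#105: #104=37 ⇒ #104
NN route Base → #106 → #101 → #102 → #103 → #105 → #104 → Base costs 84.
Optimal: Base → #102 → #103 → #105 → #106 → #101 → #104 → Base costs 74 (by enumerating all 360 distinct tours).
Excess = 84 − 74 = 10.

Excess over optimum: 10 km.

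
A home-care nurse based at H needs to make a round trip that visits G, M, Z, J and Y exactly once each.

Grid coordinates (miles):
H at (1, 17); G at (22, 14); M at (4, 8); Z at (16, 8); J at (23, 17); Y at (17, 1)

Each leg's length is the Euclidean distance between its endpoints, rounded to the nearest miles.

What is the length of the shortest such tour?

H → G → M → Z → J → Y → H: 21+19+12+11+17+23 = 103
H → G → M → Z → Y → J → H: 21+19+12+7+17+22 = 98
H → G → M → J → Z → Y → H: 21+19+21+11+7+23 = 102
H → G → M → J → Y → Z → H: 21+19+21+17+7+17 = 102
H → G → M → Y → Z → J → H: 21+19+15+7+11+22 = 95
H → G → M → Y → J → Z → H: 21+19+15+17+11+17 = 100
H → G → Z → M → J → Y → H: 21+8+12+21+17+23 = 102
H → G → Z → M → Y → J → H: 21+8+12+15+17+22 = 95
H → G → Z → J → M → Y → H: 21+8+11+21+15+23 = 99
H → G → Z → J → Y → M → H: 21+8+11+17+15+9 = 81
H → G → Z → Y → M → J → H: 21+8+7+15+21+22 = 94
H → G → Z → Y → J → M → H: 21+8+7+17+21+9 = 83
H → G → J → M → Z → Y → H: 21+3+21+12+7+23 = 87
H → G → J → M → Y → Z → H: 21+3+21+15+7+17 = 84
… (46 more)
H → M → Y → Z → G → J → H: 9+15+7+8+3+22 = 64  ← best
The minimum is 64.
One optimal route: H → M → Y → Z → G → J → H (or its reverse).

64 miles — the shortest possible round trip.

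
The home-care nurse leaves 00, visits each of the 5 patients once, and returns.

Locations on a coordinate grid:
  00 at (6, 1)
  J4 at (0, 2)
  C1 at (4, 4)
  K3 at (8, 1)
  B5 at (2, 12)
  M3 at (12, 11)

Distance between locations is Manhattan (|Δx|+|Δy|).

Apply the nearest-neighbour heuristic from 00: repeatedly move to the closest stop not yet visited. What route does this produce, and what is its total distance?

00 → [K3:2 / C1:5 / J4:7 / B5:15 / M3:16] → K3 (2)
K3 → [C1:7 / J4:9 / M3:14 / B5:17] → C1 (7)
C1 → [J4:6 / B5:10 / M3:15] → J4 (6)
J4 → [B5:12 / M3:21] → B5 (12)
B5 → [M3:11] → M3 (11)
Return M3→00: 16.
Total = 2 + 7 + 6 + 12 + 11 + 16 = 54.

54 along 00 → K3 → C1 → J4 → B5 → M3 → 00.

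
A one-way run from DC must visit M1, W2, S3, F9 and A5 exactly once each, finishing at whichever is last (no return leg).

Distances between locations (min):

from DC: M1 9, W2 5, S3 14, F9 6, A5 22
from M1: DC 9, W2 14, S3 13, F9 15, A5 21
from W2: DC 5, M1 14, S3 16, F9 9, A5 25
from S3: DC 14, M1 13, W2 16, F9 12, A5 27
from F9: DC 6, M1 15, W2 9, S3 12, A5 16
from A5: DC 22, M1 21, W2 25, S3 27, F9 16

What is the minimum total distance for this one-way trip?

There are 5! = 120 possible orderings.
DC→M1→W2→S3→F9→A5: 9+14+16+12+16 = 67
DC→M1→W2→S3→A5→F9: 9+14+16+27+16 = 82
DC→M1→W2→F9→S3→A5: 9+14+9+12+27 = 71
DC→M1→W2→F9→A5→S3: 9+14+9+16+27 = 75
DC→M1→W2→A5→S3→F9: 9+14+25+27+12 = 87
DC→M1→W2→A5→F9→S3: 9+14+25+16+12 = 76
DC→M1→S3→W2→F9→A5: 9+13+16+9+16 = 63
DC→M1→S3→W2→A5→F9: 9+13+16+25+16 = 79
DC→M1→S3→F9→W2→A5: 9+13+12+9+25 = 68
DC→M1→S3→F9→A5→W2: 9+13+12+16+25 = 75
DC→M1→S3→A5→W2→F9: 9+13+27+25+9 = 83
DC→M1→S3→A5→F9→W2: 9+13+27+16+9 = 74
DC→M1→F9→W2→S3→A5: 9+15+9+16+27 = 76
DC→M1→F9→W2→A5→S3: 9+15+9+25+27 = 85
… (106 more)
DC→W2→M1→S3→F9→A5: 5+14+13+12+16 = 60  ← best
The minimum is 60.
One shortest path: DC → W2 → M1 → S3 → F9 → A5.

Shortest open route: 60 min.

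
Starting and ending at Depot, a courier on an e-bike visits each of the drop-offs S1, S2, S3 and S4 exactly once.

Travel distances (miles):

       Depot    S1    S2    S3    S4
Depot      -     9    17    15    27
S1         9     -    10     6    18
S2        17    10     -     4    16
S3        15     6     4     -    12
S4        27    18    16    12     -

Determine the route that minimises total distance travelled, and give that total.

Minimum total distance: 60 miles.

There are 12 distinct closed tours to check (reversals are equivalent).
Depot→S1→S2→S3→S4→Depot: 9+10+4+12+27 = 62
Depot→S1→S2→S4→S3→Depot: 9+10+16+12+15 = 62
Depot→S1→S3→S2→S4→Depot: 9+6+4+16+27 = 62
Depot→S1→S3→S4→S2→Depot: 9+6+12+16+17 = 60
Depot→S1→S4→S2→S3→Depot: 9+18+16+4+15 = 62
Depot→S1→S4→S3→S2→Depot: 9+18+12+4+17 = 60
Depot→S2→S1→S3→S4→Depot: 17+10+6+12+27 = 72
Depot→S2→S1→S4→S3→Depot: 17+10+18+12+15 = 72
Depot→S2→S3→S1→S4→Depot: 17+4+6+18+27 = 72
Depot→S2→S4→S1→S3→Depot: 17+16+18+6+15 = 72
Depot→S3→S1→S2→S4→Depot: 15+6+10+16+27 = 74
Depot→S3→S2→S1→S4→Depot: 15+4+10+18+27 = 74
The minimum is 60.
One optimal route: Depot → S1 → S3 → S4 → S2 → Depot (or its reverse).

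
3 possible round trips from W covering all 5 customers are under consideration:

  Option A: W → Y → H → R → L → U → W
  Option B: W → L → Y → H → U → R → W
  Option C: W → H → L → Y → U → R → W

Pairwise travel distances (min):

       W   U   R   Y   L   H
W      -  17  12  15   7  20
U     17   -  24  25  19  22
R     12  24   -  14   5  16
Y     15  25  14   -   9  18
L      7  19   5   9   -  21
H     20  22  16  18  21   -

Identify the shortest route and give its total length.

Option A: 15 + 18 + 16 + 5 + 19 + 17 = 90
Option B: 7 + 9 + 18 + 22 + 24 + 12 = 92
Option C: 20 + 21 + 9 + 25 + 24 + 12 = 111

Shortest is Option A, total 90 min.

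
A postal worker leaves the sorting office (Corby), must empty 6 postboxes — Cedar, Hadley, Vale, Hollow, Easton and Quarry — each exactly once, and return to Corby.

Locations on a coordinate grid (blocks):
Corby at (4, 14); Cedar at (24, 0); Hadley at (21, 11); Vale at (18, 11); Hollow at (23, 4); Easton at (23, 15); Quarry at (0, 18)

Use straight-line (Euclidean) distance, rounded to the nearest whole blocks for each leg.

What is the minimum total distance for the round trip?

Corby - Cedar - Hadley - Vale - Hollow - Easton - Quarry - Corby: 24+11+3+9+11+23+6 = 87
Corby - Cedar - Hadley - Vale - Hollow - Quarry - Easton - Corby: 24+11+3+9+27+23+19 = 116
Corby - Cedar - Hadley - Vale - Easton - Hollow - Quarry - Corby: 24+11+3+6+11+27+6 = 88
Corby - Cedar - Hadley - Vale - Easton - Quarry - Hollow - Corby: 24+11+3+6+23+27+21 = 115
Corby - Cedar - Hadley - Vale - Quarry - Hollow - Easton - Corby: 24+11+3+19+27+11+19 = 114
Corby - Cedar - Hadley - Vale - Quarry - Easton - Hollow - Corby: 24+11+3+19+23+11+21 = 112
Corby - Cedar - Hadley - Hollow - Vale - Easton - Quarry - Corby: 24+11+7+9+6+23+6 = 86
Corby - Cedar - Hadley - Hollow - Vale - Quarry - Easton - Corby: 24+11+7+9+19+23+19 = 112
… (352 more)
Corby - Cedar - Hollow - Hadley - Easton - Vale - Quarry - Corby: 24+4+7+4+6+19+6 = 70  ← best
The minimum is 70.
One optimal route: Corby → Cedar → Hollow → Hadley → Easton → Vale → Quarry → Corby (or its reverse).

70 blocks — the shortest possible round trip.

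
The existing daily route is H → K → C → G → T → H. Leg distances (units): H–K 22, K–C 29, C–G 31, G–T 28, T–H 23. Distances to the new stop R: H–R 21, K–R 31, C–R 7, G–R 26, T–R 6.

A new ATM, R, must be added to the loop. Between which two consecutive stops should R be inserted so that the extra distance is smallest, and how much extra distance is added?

Minimum extra distance: 2, inserting R between C and G.

Insertion cost between consecutive stops i–j is d(i,R) + d(R,j) − d(i,j):
  between H and K: 21 + 31 − 22 = 30
  between K and C: 31 + 7 − 29 = 9
  between C and G: 7 + 26 − 31 = 2
  between G and T: 26 + 6 − 28 = 4
  between T and H: 6 + 21 − 23 = 4
Cheapest insertion is between C and G, adding 2.
New total = 133 + 2 = 135.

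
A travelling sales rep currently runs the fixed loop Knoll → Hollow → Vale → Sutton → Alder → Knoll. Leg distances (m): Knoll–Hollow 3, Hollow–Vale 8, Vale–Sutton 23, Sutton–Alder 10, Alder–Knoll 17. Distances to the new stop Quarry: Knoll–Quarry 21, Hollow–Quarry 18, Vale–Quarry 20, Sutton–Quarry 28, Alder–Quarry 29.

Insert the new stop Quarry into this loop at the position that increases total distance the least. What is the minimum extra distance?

Minimum extra distance: 25 m, inserting Quarry between Vale and Sutton.

Insertion cost between consecutive stops i–j is d(i,Quarry) + d(Quarry,j) − d(i,j):
  between Knoll and Hollow: 21 + 18 − 3 = 36
  between Hollow and Vale: 18 + 20 − 8 = 30
  between Vale and Sutton: 20 + 28 − 23 = 25
  between Sutton and Alder: 28 + 29 − 10 = 47
  between Alder and Knoll: 29 + 21 − 17 = 33
Cheapest insertion is between Vale and Sutton, adding 25.
New total = 61 + 25 = 86.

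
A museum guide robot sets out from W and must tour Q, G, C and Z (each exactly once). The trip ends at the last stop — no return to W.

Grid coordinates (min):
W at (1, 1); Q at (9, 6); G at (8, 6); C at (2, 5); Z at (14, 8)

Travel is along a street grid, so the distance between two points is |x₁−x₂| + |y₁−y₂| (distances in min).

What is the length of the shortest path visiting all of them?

Shortest open route: 20 min.

There are 4! = 24 possible orderings.
W→Q→G→C→Z: 13+1+7+15 = 36
W→Q→G→Z→C: 13+1+8+15 = 37
W→Q→C→G→Z: 13+8+7+8 = 36
W→Q→C→Z→G: 13+8+15+8 = 44
W→Q→Z→G→C: 13+7+8+7 = 35
W→Q→Z→C→G: 13+7+15+7 = 42
W→G→Q→C→Z: 12+1+8+15 = 36
W→G→Q→Z→C: 12+1+7+15 = 35
W→G→C→Q→Z: 12+7+8+7 = 34
W→G→C→Z→Q: 12+7+15+7 = 41
W→G→Z→Q→C: 12+8+7+8 = 35
W→G→Z→C→Q: 12+8+15+8 = 43
W→C→Q→G→Z: 5+8+1+8 = 22
W→C→Q→Z→G: 5+8+7+8 = 28
… (10 more)
W→C→G→Q→Z: 5+7+1+7 = 20  ← best
The minimum is 20.
One shortest path: W → C → G → Q → Z.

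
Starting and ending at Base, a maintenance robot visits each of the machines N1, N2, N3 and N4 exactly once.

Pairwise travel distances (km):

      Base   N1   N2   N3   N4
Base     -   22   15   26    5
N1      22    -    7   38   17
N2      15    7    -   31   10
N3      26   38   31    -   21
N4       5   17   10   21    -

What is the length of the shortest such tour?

There are 12 distinct closed tours to check (reversals are equivalent).
Base → N1 → N2 → N3 → N4 → Base: 22+7+31+21+5 = 86
Base → N1 → N2 → N4 → N3 → Base: 22+7+10+21+26 = 86
Base → N1 → N3 → N2 → N4 → Base: 22+38+31+10+5 = 106
Base → N1 → N3 → N4 → N2 → Base: 22+38+21+10+15 = 106
Base → N1 → N4 → N2 → N3 → Base: 22+17+10+31+26 = 106
Base → N1 → N4 → N3 → N2 → Base: 22+17+21+31+15 = 106
Base → N2 → N1 → N3 → N4 → Base: 15+7+38+21+5 = 86
Base → N2 → N1 → N4 → N3 → Base: 15+7+17+21+26 = 86
Base → N2 → N3 → N1 → N4 → Base: 15+31+38+17+5 = 106
Base → N2 → N4 → N1 → N3 → Base: 15+10+17+38+26 = 106
Base → N3 → N1 → N2 → N4 → Base: 26+38+7+10+5 = 86
Base → N3 → N2 → N1 → N4 → Base: 26+31+7+17+5 = 86
The minimum is 86.
One optimal route: Base → N1 → N2 → N3 → N4 → Base (or its reverse).

86 km — the shortest possible round trip.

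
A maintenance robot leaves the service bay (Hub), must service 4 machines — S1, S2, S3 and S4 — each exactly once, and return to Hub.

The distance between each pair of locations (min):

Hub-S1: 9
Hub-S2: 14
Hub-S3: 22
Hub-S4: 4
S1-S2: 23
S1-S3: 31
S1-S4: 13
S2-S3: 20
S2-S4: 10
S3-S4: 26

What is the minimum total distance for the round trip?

Hub→S1→S2→S3→S4→Hub: 9+23+20+26+4 = 82
Hub→S1→S2→S4→S3→Hub: 9+23+10+26+22 = 90
Hub→S1→S3→S2→S4→Hub: 9+31+20+10+4 = 74
Hub→S1→S3→S4→S2→Hub: 9+31+26+10+14 = 90
Hub→S1→S4→S2→S3→Hub: 9+13+10+20+22 = 74
Hub→S1→S4→S3→S2→Hub: 9+13+26+20+14 = 82
Hub→S2→S1→S3→S4→Hub: 14+23+31+26+4 = 98
Hub→S2→S1→S4→S3→Hub: 14+23+13+26+22 = 98
Hub→S2→S3→S1→S4→Hub: 14+20+31+13+4 = 82
Hub→S2→S4→S1→S3→Hub: 14+10+13+31+22 = 90
Hub→S3→S1→S2→S4→Hub: 22+31+23+10+4 = 90
Hub→S3→S2→S1→S4→Hub: 22+20+23+13+4 = 82
The minimum is 74.
One optimal route: Hub → S1 → S3 → S2 → S4 → Hub (or its reverse).

Minimum total distance: 74 min.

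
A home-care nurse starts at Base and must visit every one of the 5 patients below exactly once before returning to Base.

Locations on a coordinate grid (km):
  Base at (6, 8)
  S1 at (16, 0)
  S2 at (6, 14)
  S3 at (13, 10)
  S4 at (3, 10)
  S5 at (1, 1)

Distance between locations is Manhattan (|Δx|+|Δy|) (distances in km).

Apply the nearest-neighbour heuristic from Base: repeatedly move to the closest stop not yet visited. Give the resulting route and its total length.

Total distance 64 km via the nearest-neighbour route Base → S4 → S2 → S3 → S1 → S5 → Base.

From Base: distances to unvisited — S4=5, S2=6, S3=9, S5=12, S1=18. Nearest is S4 (5).
From S4: distances to unvisited — S2=7, S3=10, S5=11, S1=23. Nearest is S2 (7).
From S2: distances to unvisited — S3=11, S5=18, S1=24. Nearest is S3 (11).
From S3: distances to unvisited — S1=13, S5=21. Nearest is S1 (13).
From S1: distances to unvisited — S5=16. Nearest is S5 (16).
Return S5→Base: 12.
Total = 5 + 7 + 11 + 13 + 16 + 12 = 64.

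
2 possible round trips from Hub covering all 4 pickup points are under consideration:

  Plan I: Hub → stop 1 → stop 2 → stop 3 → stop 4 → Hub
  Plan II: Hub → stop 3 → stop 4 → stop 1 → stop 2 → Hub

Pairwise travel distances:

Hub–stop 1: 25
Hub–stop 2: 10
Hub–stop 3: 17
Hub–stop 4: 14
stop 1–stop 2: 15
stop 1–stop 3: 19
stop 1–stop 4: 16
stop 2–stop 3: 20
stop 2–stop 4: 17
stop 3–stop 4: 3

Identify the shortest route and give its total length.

61 — Plan II is the shortest.

Plan I: 25 + 15 + 20 + 3 + 14 = 77
Plan II: 17 + 3 + 16 + 15 + 10 = 61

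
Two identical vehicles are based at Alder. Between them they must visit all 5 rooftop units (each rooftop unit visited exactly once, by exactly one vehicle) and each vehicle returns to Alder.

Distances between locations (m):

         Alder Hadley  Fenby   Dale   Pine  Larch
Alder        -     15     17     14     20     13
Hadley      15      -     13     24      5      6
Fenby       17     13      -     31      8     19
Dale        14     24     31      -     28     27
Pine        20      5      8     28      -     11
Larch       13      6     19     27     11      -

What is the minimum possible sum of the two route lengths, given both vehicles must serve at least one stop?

77 m — the smallest possible combined total.

Try each way of splitting the stops between the two vehicles (each non-empty) and, for each split, find the best tour for each vehicle:
  {Hadley} + {Fenby, Dale, Pine, Larch}: 30 + 77 = 107
  {Fenby} + {Hadley, Dale, Pine, Larch}: 34 + 66 = 100
  {Hadley, Fenby} + {Dale, Pine, Larch}: 45 + 66 = 111
  {Dale} + {Hadley, Fenby, Pine, Larch}: 28 + 49 = 77
  {Hadley, Dale} + {Fenby, Pine, Larch}: 53 + 49 = 102
  {Fenby, Dale} + {Hadley, Pine, Larch}: 62 + 44 = 106
  … (15 splits in total)
Best: vehicle 1 Alder → Dale → Alder = 28; vehicle 2 Alder → Fenby → Pine → Hadley → Larch → Alder = 49; combined 77.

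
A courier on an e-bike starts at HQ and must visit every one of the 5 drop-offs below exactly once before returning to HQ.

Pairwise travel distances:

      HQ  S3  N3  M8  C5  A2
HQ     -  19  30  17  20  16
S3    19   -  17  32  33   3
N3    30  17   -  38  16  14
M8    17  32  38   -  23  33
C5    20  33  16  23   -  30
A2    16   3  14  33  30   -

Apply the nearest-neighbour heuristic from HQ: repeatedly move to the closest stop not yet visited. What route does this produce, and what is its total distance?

At HQ the remaining stops are A2 16, M8 17, S3 19, C5 20, N3 30; go to A2.
At A2 the remaining stops are S3 3, N3 14, C5 30, M8 33; go to S3.
At S3 the remaining stops are N3 17, M8 32, C5 33; go to N3.
At N3 the remaining stops are C5 16, M8 38; go to C5.
At C5 the remaining stops are M8 23; go to M8.
Return M8→HQ: 17.
Total = 16 + 3 + 17 + 16 + 23 + 17 = 92.

92 along HQ → A2 → S3 → N3 → C5 → M8 → HQ.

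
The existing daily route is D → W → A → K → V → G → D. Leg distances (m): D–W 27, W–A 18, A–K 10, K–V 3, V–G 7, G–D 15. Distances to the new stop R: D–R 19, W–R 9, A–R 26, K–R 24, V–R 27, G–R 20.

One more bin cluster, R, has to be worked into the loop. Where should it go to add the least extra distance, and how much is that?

Insertion cost between consecutive stops i–j is d(i,R) + d(R,j) − d(i,j):
  between D and W: 19 + 9 − 27 = 1
  between W and A: 9 + 26 − 18 = 17
  between A and K: 26 + 24 − 10 = 40
  between K and V: 24 + 27 − 3 = 48
  between V and G: 27 + 20 − 7 = 40
  between G and D: 20 + 19 − 15 = 24
Cheapest insertion is between D and W, adding 1.
New total = 80 + 1 = 81.

Minimum extra distance: 1 m, inserting R between D and W.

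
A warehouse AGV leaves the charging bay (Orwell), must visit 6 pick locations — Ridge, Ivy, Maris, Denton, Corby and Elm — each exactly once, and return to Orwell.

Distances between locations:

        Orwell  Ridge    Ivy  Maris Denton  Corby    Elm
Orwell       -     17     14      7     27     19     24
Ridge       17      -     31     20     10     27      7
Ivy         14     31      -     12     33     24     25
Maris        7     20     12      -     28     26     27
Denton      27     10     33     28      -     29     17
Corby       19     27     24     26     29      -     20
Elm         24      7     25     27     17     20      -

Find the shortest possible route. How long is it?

There are 360 distinct closed tours to check (reversals are equivalent).
Orwell → Ridge → Ivy → Maris → Denton → Corby → Elm → Orwell: 17+31+12+28+29+20+24 = 161
Orwell → Ridge → Ivy → Maris → Denton → Elm → Corby → Orwell: 17+31+12+28+17+20+19 = 144
Orwell → Ridge → Ivy → Maris → Corby → Denton → Elm → Orwell: 17+31+12+26+29+17+24 = 156
Orwell → Ridge → Ivy → Maris → Corby → Elm → Denton → Orwell: 17+31+12+26+20+17+27 = 150
Orwell → Ridge → Ivy → Maris → Elm → Denton → Corby → Orwell: 17+31+12+27+17+29+19 = 152
Orwell → Ridge → Ivy → Maris → Elm → Corby → Denton → Orwell: 17+31+12+27+20+29+27 = 163
Orwell → Ridge → Ivy → Denton → Maris → Corby → Elm → Orwell: 17+31+33+28+26+20+24 = 179
Orwell → Ridge → Ivy → Denton → Maris → Elm → Corby → Orwell: 17+31+33+28+27+20+19 = 175
… (352 more)
Orwell → Ridge → Denton → Elm → Corby → Ivy → Maris → Orwell: 17+10+17+20+24+12+7 = 107  ← best
The minimum is 107.
One optimal route: Orwell → Ridge → Denton → Elm → Corby → Ivy → Maris → Orwell (or its reverse).

Minimum total distance: 107.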